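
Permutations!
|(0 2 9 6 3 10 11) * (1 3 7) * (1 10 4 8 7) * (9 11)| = |(0 2 11)(1 3 4 8 7 10 9 6)| = 24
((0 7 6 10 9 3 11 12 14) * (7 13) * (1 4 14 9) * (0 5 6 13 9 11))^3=(1 5)(4 6)(7 13)(10 14)(11 12)=[0, 5, 2, 3, 6, 1, 4, 13, 8, 9, 14, 12, 11, 7, 10]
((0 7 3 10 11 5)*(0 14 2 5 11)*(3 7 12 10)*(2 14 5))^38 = [10, 1, 2, 3, 4, 5, 6, 7, 8, 9, 12, 11, 0, 13, 14] = (14)(0 10 12)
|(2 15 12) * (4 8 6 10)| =|(2 15 12)(4 8 6 10)| =12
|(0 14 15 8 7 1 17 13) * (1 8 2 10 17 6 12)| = 42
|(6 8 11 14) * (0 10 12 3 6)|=|(0 10 12 3 6 8 11 14)|=8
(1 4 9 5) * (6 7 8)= (1 4 9 5)(6 7 8)= [0, 4, 2, 3, 9, 1, 7, 8, 6, 5]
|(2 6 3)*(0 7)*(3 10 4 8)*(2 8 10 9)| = |(0 7)(2 6 9)(3 8)(4 10)| = 6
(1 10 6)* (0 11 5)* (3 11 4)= (0 4 3 11 5)(1 10 6)= [4, 10, 2, 11, 3, 0, 1, 7, 8, 9, 6, 5]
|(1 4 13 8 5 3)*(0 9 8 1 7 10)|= |(0 9 8 5 3 7 10)(1 4 13)|= 21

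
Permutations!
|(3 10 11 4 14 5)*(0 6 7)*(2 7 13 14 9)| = 12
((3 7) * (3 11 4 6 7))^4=[0, 1, 2, 3, 4, 5, 6, 7, 8, 9, 10, 11]=(11)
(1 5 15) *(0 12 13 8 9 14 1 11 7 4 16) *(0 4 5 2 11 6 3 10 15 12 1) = (0 1 2 11 7 5 12 13 8 9 14)(3 10 15 6)(4 16) = [1, 2, 11, 10, 16, 12, 3, 5, 9, 14, 15, 7, 13, 8, 0, 6, 4]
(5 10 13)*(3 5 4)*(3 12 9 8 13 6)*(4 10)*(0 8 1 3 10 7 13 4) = (0 8 4 12 9 1 3 5)(6 10)(7 13) = [8, 3, 2, 5, 12, 0, 10, 13, 4, 1, 6, 11, 9, 7]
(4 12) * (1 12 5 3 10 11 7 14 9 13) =(1 12 4 5 3 10 11 7 14 9 13) =[0, 12, 2, 10, 5, 3, 6, 14, 8, 13, 11, 7, 4, 1, 9]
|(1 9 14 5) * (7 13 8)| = |(1 9 14 5)(7 13 8)| = 12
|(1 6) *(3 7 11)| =|(1 6)(3 7 11)| =6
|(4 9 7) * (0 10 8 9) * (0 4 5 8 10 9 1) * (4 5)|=|(10)(0 9 7 4 5 8 1)|=7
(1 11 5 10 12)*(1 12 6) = (12)(1 11 5 10 6) = [0, 11, 2, 3, 4, 10, 1, 7, 8, 9, 6, 5, 12]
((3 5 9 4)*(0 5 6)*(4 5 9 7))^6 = (0 6 3 4 7 5 9) = [6, 1, 2, 4, 7, 9, 3, 5, 8, 0]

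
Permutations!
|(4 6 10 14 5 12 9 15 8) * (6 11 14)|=|(4 11 14 5 12 9 15 8)(6 10)|=8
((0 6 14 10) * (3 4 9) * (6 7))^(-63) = (0 6 10 7 14) = [6, 1, 2, 3, 4, 5, 10, 14, 8, 9, 7, 11, 12, 13, 0]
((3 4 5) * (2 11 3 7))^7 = [0, 1, 11, 4, 5, 7, 6, 2, 8, 9, 10, 3] = (2 11 3 4 5 7)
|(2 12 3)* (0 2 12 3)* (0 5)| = 5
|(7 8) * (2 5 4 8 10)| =6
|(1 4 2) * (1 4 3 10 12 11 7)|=|(1 3 10 12 11 7)(2 4)|=6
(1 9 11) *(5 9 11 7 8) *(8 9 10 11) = (1 8 5 10 11)(7 9) = [0, 8, 2, 3, 4, 10, 6, 9, 5, 7, 11, 1]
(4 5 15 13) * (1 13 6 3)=(1 13 4 5 15 6 3)=[0, 13, 2, 1, 5, 15, 3, 7, 8, 9, 10, 11, 12, 4, 14, 6]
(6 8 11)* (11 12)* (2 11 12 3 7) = (12)(2 11 6 8 3 7) = [0, 1, 11, 7, 4, 5, 8, 2, 3, 9, 10, 6, 12]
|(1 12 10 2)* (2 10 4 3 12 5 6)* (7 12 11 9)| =|(1 5 6 2)(3 11 9 7 12 4)| =12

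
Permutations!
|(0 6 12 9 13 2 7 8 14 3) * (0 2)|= 5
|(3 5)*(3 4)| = 3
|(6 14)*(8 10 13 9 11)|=|(6 14)(8 10 13 9 11)|=10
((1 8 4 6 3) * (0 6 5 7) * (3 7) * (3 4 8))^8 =(8)(0 7 6) =[7, 1, 2, 3, 4, 5, 0, 6, 8]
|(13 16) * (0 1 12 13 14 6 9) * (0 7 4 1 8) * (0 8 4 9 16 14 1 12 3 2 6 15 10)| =70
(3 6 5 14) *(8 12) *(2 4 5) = (2 4 5 14 3 6)(8 12) = [0, 1, 4, 6, 5, 14, 2, 7, 12, 9, 10, 11, 8, 13, 3]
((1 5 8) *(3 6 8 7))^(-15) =(1 3)(5 6)(7 8) =[0, 3, 2, 1, 4, 6, 5, 8, 7]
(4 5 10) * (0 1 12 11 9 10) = (0 1 12 11 9 10 4 5) = [1, 12, 2, 3, 5, 0, 6, 7, 8, 10, 4, 9, 11]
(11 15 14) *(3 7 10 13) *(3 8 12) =(3 7 10 13 8 12)(11 15 14) =[0, 1, 2, 7, 4, 5, 6, 10, 12, 9, 13, 15, 3, 8, 11, 14]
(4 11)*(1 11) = (1 11 4) = [0, 11, 2, 3, 1, 5, 6, 7, 8, 9, 10, 4]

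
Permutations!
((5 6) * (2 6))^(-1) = (2 5 6) = [0, 1, 5, 3, 4, 6, 2]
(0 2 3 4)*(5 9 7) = [2, 1, 3, 4, 0, 9, 6, 5, 8, 7] = (0 2 3 4)(5 9 7)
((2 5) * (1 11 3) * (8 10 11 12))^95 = (1 3 11 10 8 12)(2 5) = [0, 3, 5, 11, 4, 2, 6, 7, 12, 9, 8, 10, 1]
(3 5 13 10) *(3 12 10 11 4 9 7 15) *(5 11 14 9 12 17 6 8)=[0, 1, 2, 11, 12, 13, 8, 15, 5, 7, 17, 4, 10, 14, 9, 3, 16, 6]=(3 11 4 12 10 17 6 8 5 13 14 9 7 15)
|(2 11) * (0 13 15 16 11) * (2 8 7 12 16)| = |(0 13 15 2)(7 12 16 11 8)| = 20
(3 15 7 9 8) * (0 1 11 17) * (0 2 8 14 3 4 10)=(0 1 11 17 2 8 4 10)(3 15 7 9 14)=[1, 11, 8, 15, 10, 5, 6, 9, 4, 14, 0, 17, 12, 13, 3, 7, 16, 2]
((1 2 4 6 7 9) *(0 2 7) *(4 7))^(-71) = (0 6 4 1 9 7 2) = [6, 9, 0, 3, 1, 5, 4, 2, 8, 7]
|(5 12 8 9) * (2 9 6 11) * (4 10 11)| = 9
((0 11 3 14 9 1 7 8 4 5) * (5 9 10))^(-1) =(0 5 10 14 3 11)(1 9 4 8 7) =[5, 9, 2, 11, 8, 10, 6, 1, 7, 4, 14, 0, 12, 13, 3]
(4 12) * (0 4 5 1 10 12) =(0 4)(1 10 12 5) =[4, 10, 2, 3, 0, 1, 6, 7, 8, 9, 12, 11, 5]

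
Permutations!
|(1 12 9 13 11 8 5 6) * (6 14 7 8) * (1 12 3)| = 20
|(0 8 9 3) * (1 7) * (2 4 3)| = |(0 8 9 2 4 3)(1 7)| = 6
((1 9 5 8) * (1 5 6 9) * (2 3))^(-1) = (2 3)(5 8)(6 9) = [0, 1, 3, 2, 4, 8, 9, 7, 5, 6]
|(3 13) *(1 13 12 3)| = |(1 13)(3 12)| = 2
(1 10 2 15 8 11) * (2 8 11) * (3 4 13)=(1 10 8 2 15 11)(3 4 13)=[0, 10, 15, 4, 13, 5, 6, 7, 2, 9, 8, 1, 12, 3, 14, 11]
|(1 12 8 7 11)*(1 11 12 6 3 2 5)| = 15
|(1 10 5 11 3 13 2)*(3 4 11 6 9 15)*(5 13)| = 20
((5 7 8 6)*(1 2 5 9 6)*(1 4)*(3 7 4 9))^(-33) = (1 4 5 2)(3 8 6 7 9) = [0, 4, 1, 8, 5, 2, 7, 9, 6, 3]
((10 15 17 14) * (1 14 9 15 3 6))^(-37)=(1 3 14 6 10)(9 17 15)=[0, 3, 2, 14, 4, 5, 10, 7, 8, 17, 1, 11, 12, 13, 6, 9, 16, 15]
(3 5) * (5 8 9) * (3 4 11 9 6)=(3 8 6)(4 11 9 5)=[0, 1, 2, 8, 11, 4, 3, 7, 6, 5, 10, 9]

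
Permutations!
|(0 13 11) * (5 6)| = 6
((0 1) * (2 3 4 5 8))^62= [0, 1, 4, 5, 8, 2, 6, 7, 3]= (2 4 8 3 5)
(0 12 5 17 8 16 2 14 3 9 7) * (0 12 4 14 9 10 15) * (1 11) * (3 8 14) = (0 4 3 10 15)(1 11)(2 9 7 12 5 17 14 8 16) = [4, 11, 9, 10, 3, 17, 6, 12, 16, 7, 15, 1, 5, 13, 8, 0, 2, 14]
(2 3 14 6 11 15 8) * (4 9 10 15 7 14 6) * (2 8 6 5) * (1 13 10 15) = (1 13 10)(2 3 5)(4 9 15 6 11 7 14) = [0, 13, 3, 5, 9, 2, 11, 14, 8, 15, 1, 7, 12, 10, 4, 6]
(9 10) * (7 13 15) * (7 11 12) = (7 13 15 11 12)(9 10) = [0, 1, 2, 3, 4, 5, 6, 13, 8, 10, 9, 12, 7, 15, 14, 11]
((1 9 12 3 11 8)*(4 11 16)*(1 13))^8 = (1 13 8 11 4 16 3 12 9) = [0, 13, 2, 12, 16, 5, 6, 7, 11, 1, 10, 4, 9, 8, 14, 15, 3]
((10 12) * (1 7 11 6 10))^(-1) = (1 12 10 6 11 7) = [0, 12, 2, 3, 4, 5, 11, 1, 8, 9, 6, 7, 10]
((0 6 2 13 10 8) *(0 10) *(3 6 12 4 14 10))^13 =(0 14 3 13 4 8 2 12 10 6) =[14, 1, 12, 13, 8, 5, 0, 7, 2, 9, 6, 11, 10, 4, 3]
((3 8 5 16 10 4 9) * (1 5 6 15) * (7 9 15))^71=(1 15 4 10 16 5)(3 8 6 7 9)=[0, 15, 2, 8, 10, 1, 7, 9, 6, 3, 16, 11, 12, 13, 14, 4, 5]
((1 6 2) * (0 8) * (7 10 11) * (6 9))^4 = (7 10 11) = [0, 1, 2, 3, 4, 5, 6, 10, 8, 9, 11, 7]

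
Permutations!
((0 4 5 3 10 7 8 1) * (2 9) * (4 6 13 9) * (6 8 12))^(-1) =[1, 8, 9, 5, 2, 4, 12, 10, 0, 13, 3, 11, 7, 6] =(0 1 8)(2 9 13 6 12 7 10 3 5 4)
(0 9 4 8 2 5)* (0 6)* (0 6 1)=[9, 0, 5, 3, 8, 1, 6, 7, 2, 4]=(0 9 4 8 2 5 1)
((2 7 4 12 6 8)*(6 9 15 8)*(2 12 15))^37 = [0, 1, 4, 3, 8, 5, 6, 15, 9, 7, 10, 11, 2, 13, 14, 12] = (2 4 8 9 7 15 12)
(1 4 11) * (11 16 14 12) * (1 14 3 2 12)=[0, 4, 12, 2, 16, 5, 6, 7, 8, 9, 10, 14, 11, 13, 1, 15, 3]=(1 4 16 3 2 12 11 14)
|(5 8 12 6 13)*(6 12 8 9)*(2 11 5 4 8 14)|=|(2 11 5 9 6 13 4 8 14)|=9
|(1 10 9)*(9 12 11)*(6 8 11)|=|(1 10 12 6 8 11 9)|=7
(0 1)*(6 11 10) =(0 1)(6 11 10) =[1, 0, 2, 3, 4, 5, 11, 7, 8, 9, 6, 10]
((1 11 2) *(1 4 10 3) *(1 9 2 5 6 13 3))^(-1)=(1 10 4 2 9 3 13 6 5 11)=[0, 10, 9, 13, 2, 11, 5, 7, 8, 3, 4, 1, 12, 6]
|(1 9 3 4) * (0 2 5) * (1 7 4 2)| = |(0 1 9 3 2 5)(4 7)| = 6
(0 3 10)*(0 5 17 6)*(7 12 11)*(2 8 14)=(0 3 10 5 17 6)(2 8 14)(7 12 11)=[3, 1, 8, 10, 4, 17, 0, 12, 14, 9, 5, 7, 11, 13, 2, 15, 16, 6]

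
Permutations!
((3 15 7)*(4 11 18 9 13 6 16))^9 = [0, 1, 2, 3, 18, 5, 4, 7, 8, 6, 10, 9, 12, 16, 14, 15, 11, 17, 13] = (4 18 13 16 11 9 6)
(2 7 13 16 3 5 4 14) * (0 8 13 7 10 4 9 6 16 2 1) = (0 8 13 2 10 4 14 1)(3 5 9 6 16) = [8, 0, 10, 5, 14, 9, 16, 7, 13, 6, 4, 11, 12, 2, 1, 15, 3]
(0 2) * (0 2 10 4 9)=(0 10 4 9)=[10, 1, 2, 3, 9, 5, 6, 7, 8, 0, 4]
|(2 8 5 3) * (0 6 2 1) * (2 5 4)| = |(0 6 5 3 1)(2 8 4)| = 15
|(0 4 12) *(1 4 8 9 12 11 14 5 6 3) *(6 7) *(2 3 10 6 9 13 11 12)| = 26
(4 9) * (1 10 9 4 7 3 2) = (1 10 9 7 3 2) = [0, 10, 1, 2, 4, 5, 6, 3, 8, 7, 9]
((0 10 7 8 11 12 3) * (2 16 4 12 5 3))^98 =(2 4)(12 16) =[0, 1, 4, 3, 2, 5, 6, 7, 8, 9, 10, 11, 16, 13, 14, 15, 12]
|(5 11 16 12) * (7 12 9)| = |(5 11 16 9 7 12)| = 6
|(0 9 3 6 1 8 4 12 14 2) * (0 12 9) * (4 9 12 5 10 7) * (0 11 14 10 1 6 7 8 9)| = 13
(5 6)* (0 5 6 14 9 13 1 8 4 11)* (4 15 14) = [5, 8, 2, 3, 11, 4, 6, 7, 15, 13, 10, 0, 12, 1, 9, 14] = (0 5 4 11)(1 8 15 14 9 13)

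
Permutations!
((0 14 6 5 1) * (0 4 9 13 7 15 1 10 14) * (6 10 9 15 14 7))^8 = (1 15 4)(7 10 14) = [0, 15, 2, 3, 1, 5, 6, 10, 8, 9, 14, 11, 12, 13, 7, 4]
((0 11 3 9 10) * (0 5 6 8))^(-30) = (0 3 10 6)(5 8 11 9) = [3, 1, 2, 10, 4, 8, 0, 7, 11, 5, 6, 9]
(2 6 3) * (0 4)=(0 4)(2 6 3)=[4, 1, 6, 2, 0, 5, 3]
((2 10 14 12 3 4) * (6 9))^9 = (2 12)(3 10)(4 14)(6 9) = [0, 1, 12, 10, 14, 5, 9, 7, 8, 6, 3, 11, 2, 13, 4]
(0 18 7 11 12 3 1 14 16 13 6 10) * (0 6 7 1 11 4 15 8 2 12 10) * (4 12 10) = (0 18 1 14 16 13 7 12 3 11 4 15 8 2 10 6) = [18, 14, 10, 11, 15, 5, 0, 12, 2, 9, 6, 4, 3, 7, 16, 8, 13, 17, 1]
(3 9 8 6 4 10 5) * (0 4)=(0 4 10 5 3 9 8 6)=[4, 1, 2, 9, 10, 3, 0, 7, 6, 8, 5]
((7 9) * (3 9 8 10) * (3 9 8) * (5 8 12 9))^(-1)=(3 7 9 12)(5 10 8)=[0, 1, 2, 7, 4, 10, 6, 9, 5, 12, 8, 11, 3]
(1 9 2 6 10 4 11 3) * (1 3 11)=(11)(1 9 2 6 10 4)=[0, 9, 6, 3, 1, 5, 10, 7, 8, 2, 4, 11]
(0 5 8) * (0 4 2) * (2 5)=(0 2)(4 5 8)=[2, 1, 0, 3, 5, 8, 6, 7, 4]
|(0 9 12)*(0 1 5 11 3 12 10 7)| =20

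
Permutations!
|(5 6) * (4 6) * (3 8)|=6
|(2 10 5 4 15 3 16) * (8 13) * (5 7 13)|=|(2 10 7 13 8 5 4 15 3 16)|=10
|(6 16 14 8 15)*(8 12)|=6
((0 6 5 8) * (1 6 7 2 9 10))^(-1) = (0 8 5 6 1 10 9 2 7) = [8, 10, 7, 3, 4, 6, 1, 0, 5, 2, 9]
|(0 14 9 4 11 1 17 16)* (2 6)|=8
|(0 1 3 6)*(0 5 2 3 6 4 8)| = |(0 1 6 5 2 3 4 8)| = 8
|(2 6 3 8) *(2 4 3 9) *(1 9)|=12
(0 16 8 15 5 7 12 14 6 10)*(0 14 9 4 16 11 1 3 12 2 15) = (0 11 1 3 12 9 4 16 8)(2 15 5 7)(6 10 14) = [11, 3, 15, 12, 16, 7, 10, 2, 0, 4, 14, 1, 9, 13, 6, 5, 8]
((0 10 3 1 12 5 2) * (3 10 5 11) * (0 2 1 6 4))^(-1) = [4, 5, 2, 11, 6, 0, 3, 7, 8, 9, 10, 12, 1] = (0 4 6 3 11 12 1 5)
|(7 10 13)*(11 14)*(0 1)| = 6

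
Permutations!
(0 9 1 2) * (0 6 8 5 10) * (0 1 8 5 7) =(0 9 8 7)(1 2 6 5 10) =[9, 2, 6, 3, 4, 10, 5, 0, 7, 8, 1]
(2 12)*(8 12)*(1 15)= (1 15)(2 8 12)= [0, 15, 8, 3, 4, 5, 6, 7, 12, 9, 10, 11, 2, 13, 14, 1]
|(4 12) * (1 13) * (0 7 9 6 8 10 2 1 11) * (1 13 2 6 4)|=9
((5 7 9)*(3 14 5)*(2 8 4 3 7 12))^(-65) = [0, 1, 5, 8, 2, 3, 6, 9, 12, 7, 10, 11, 14, 13, 4] = (2 5 3 8 12 14 4)(7 9)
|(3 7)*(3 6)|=|(3 7 6)|=3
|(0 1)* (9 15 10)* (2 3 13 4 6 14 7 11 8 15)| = |(0 1)(2 3 13 4 6 14 7 11 8 15 10 9)| = 12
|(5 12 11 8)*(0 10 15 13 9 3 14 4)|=8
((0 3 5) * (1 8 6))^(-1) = (0 5 3)(1 6 8) = [5, 6, 2, 0, 4, 3, 8, 7, 1]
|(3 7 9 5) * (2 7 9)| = 6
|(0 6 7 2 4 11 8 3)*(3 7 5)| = 20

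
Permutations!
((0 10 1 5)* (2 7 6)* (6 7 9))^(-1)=[5, 10, 6, 3, 4, 1, 9, 7, 8, 2, 0]=(0 5 1 10)(2 6 9)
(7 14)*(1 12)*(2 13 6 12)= (1 2 13 6 12)(7 14)= [0, 2, 13, 3, 4, 5, 12, 14, 8, 9, 10, 11, 1, 6, 7]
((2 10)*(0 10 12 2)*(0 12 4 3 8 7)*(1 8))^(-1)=(0 7 8 1 3 4 2 12 10)=[7, 3, 12, 4, 2, 5, 6, 8, 1, 9, 0, 11, 10]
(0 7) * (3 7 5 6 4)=(0 5 6 4 3 7)=[5, 1, 2, 7, 3, 6, 4, 0]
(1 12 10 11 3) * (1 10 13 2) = (1 12 13 2)(3 10 11) = [0, 12, 1, 10, 4, 5, 6, 7, 8, 9, 11, 3, 13, 2]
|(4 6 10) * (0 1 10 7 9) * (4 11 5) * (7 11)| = 20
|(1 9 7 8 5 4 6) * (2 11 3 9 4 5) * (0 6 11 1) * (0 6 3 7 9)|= 6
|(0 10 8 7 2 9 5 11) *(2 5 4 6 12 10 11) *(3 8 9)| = |(0 11)(2 3 8 7 5)(4 6 12 10 9)| = 10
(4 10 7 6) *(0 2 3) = (0 2 3)(4 10 7 6) = [2, 1, 3, 0, 10, 5, 4, 6, 8, 9, 7]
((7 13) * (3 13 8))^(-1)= (3 8 7 13)= [0, 1, 2, 8, 4, 5, 6, 13, 7, 9, 10, 11, 12, 3]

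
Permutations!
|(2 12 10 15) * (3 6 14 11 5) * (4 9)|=20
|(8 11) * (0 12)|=|(0 12)(8 11)|=2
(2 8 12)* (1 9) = (1 9)(2 8 12) = [0, 9, 8, 3, 4, 5, 6, 7, 12, 1, 10, 11, 2]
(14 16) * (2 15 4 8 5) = (2 15 4 8 5)(14 16) = [0, 1, 15, 3, 8, 2, 6, 7, 5, 9, 10, 11, 12, 13, 16, 4, 14]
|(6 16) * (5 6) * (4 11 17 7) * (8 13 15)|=12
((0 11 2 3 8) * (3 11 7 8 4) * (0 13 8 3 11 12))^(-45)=(0 11 7 2 3 12 4)(8 13)=[11, 1, 3, 12, 0, 5, 6, 2, 13, 9, 10, 7, 4, 8]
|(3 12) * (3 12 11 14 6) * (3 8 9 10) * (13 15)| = 14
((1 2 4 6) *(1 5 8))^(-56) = (1 5 4)(2 8 6) = [0, 5, 8, 3, 1, 4, 2, 7, 6]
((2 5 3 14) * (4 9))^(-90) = (2 3)(5 14) = [0, 1, 3, 2, 4, 14, 6, 7, 8, 9, 10, 11, 12, 13, 5]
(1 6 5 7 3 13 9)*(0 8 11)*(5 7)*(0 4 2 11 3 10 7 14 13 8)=(1 6 14 13 9)(2 11 4)(3 8)(7 10)=[0, 6, 11, 8, 2, 5, 14, 10, 3, 1, 7, 4, 12, 9, 13]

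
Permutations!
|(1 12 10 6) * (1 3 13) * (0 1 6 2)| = 15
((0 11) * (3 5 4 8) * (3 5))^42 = (11) = [0, 1, 2, 3, 4, 5, 6, 7, 8, 9, 10, 11]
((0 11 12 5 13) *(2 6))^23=(0 5 11 13 12)(2 6)=[5, 1, 6, 3, 4, 11, 2, 7, 8, 9, 10, 13, 0, 12]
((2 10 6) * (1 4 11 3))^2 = (1 11)(2 6 10)(3 4) = [0, 11, 6, 4, 3, 5, 10, 7, 8, 9, 2, 1]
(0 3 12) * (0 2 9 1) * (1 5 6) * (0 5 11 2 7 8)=(0 3 12 7 8)(1 5 6)(2 9 11)=[3, 5, 9, 12, 4, 6, 1, 8, 0, 11, 10, 2, 7]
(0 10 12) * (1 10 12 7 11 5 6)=(0 12)(1 10 7 11 5 6)=[12, 10, 2, 3, 4, 6, 1, 11, 8, 9, 7, 5, 0]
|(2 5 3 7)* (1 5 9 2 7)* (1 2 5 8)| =|(1 8)(2 9 5 3)| =4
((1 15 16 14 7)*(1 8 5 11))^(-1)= (1 11 5 8 7 14 16 15)= [0, 11, 2, 3, 4, 8, 6, 14, 7, 9, 10, 5, 12, 13, 16, 1, 15]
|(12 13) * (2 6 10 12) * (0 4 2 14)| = |(0 4 2 6 10 12 13 14)| = 8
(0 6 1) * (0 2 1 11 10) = [6, 2, 1, 3, 4, 5, 11, 7, 8, 9, 0, 10] = (0 6 11 10)(1 2)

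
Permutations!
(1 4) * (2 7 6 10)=(1 4)(2 7 6 10)=[0, 4, 7, 3, 1, 5, 10, 6, 8, 9, 2]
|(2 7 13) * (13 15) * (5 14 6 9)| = 4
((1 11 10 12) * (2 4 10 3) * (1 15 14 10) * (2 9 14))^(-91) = [0, 4, 15, 11, 2, 5, 6, 7, 8, 3, 14, 1, 10, 13, 9, 12] = (1 4 2 15 12 10 14 9 3 11)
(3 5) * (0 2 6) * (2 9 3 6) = (0 9 3 5 6) = [9, 1, 2, 5, 4, 6, 0, 7, 8, 3]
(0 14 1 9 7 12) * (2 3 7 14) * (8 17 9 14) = [2, 14, 3, 7, 4, 5, 6, 12, 17, 8, 10, 11, 0, 13, 1, 15, 16, 9] = (0 2 3 7 12)(1 14)(8 17 9)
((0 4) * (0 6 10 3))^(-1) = [3, 1, 2, 10, 0, 5, 4, 7, 8, 9, 6] = (0 3 10 6 4)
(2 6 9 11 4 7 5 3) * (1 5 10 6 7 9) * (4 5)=(1 4 9 11 5 3 2 7 10 6)=[0, 4, 7, 2, 9, 3, 1, 10, 8, 11, 6, 5]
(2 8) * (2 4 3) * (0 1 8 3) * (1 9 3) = (0 9 3 2 1 8 4) = [9, 8, 1, 2, 0, 5, 6, 7, 4, 3]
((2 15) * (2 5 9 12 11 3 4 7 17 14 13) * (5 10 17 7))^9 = [0, 1, 17, 9, 12, 11, 6, 7, 8, 3, 13, 5, 4, 10, 15, 14, 16, 2] = (2 17)(3 9)(4 12)(5 11)(10 13)(14 15)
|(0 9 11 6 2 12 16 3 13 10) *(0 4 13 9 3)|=|(0 3 9 11 6 2 12 16)(4 13 10)|=24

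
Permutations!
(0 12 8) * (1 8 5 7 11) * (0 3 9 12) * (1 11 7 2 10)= (1 8 3 9 12 5 2 10)= [0, 8, 10, 9, 4, 2, 6, 7, 3, 12, 1, 11, 5]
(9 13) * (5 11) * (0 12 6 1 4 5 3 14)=(0 12 6 1 4 5 11 3 14)(9 13)=[12, 4, 2, 14, 5, 11, 1, 7, 8, 13, 10, 3, 6, 9, 0]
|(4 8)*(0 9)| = |(0 9)(4 8)| = 2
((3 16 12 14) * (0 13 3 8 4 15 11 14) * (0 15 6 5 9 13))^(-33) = (3 15 8 5)(4 9 16 11)(6 13 12 14) = [0, 1, 2, 15, 9, 3, 13, 7, 5, 16, 10, 4, 14, 12, 6, 8, 11]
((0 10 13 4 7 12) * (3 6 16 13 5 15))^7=(0 13 15 12 16 5 7 6 10 4 3)=[13, 1, 2, 0, 3, 7, 10, 6, 8, 9, 4, 11, 16, 15, 14, 12, 5]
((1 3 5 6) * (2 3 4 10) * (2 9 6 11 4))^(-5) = [0, 11, 4, 10, 1, 9, 5, 7, 8, 3, 2, 6] = (1 11 6 5 9 3 10 2 4)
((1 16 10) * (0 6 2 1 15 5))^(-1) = [5, 2, 6, 3, 4, 15, 0, 7, 8, 9, 16, 11, 12, 13, 14, 10, 1] = (0 5 15 10 16 1 2 6)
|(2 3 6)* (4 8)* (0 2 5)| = 10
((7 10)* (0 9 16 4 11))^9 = (0 11 4 16 9)(7 10) = [11, 1, 2, 3, 16, 5, 6, 10, 8, 0, 7, 4, 12, 13, 14, 15, 9]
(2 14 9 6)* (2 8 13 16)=(2 14 9 6 8 13 16)=[0, 1, 14, 3, 4, 5, 8, 7, 13, 6, 10, 11, 12, 16, 9, 15, 2]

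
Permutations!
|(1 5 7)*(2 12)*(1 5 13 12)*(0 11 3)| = 12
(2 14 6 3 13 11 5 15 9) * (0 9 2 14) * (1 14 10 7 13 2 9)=(0 1 14 6 3 2)(5 15 9 10 7 13 11)=[1, 14, 0, 2, 4, 15, 3, 13, 8, 10, 7, 5, 12, 11, 6, 9]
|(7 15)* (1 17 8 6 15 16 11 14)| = 9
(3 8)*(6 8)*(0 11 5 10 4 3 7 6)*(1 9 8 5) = (0 11 1 9 8 7 6 5 10 4 3) = [11, 9, 2, 0, 3, 10, 5, 6, 7, 8, 4, 1]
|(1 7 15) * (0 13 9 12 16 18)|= 6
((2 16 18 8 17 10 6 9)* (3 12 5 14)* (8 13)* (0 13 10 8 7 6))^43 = (0 18 2 6 13 10 16 9 7)(3 14 5 12)(8 17) = [18, 1, 6, 14, 4, 12, 13, 0, 17, 7, 16, 11, 3, 10, 5, 15, 9, 8, 2]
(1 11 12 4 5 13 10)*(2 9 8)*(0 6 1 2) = (0 6 1 11 12 4 5 13 10 2 9 8) = [6, 11, 9, 3, 5, 13, 1, 7, 0, 8, 2, 12, 4, 10]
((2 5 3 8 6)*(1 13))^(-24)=(13)(2 5 3 8 6)=[0, 1, 5, 8, 4, 3, 2, 7, 6, 9, 10, 11, 12, 13]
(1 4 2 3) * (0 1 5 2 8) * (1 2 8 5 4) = (0 2 3 4 5 8) = [2, 1, 3, 4, 5, 8, 6, 7, 0]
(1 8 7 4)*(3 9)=(1 8 7 4)(3 9)=[0, 8, 2, 9, 1, 5, 6, 4, 7, 3]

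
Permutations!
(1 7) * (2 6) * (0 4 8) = [4, 7, 6, 3, 8, 5, 2, 1, 0] = (0 4 8)(1 7)(2 6)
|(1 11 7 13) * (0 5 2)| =|(0 5 2)(1 11 7 13)| =12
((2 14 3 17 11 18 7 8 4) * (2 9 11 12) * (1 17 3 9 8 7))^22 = (1 11 14 12)(2 17 18 9) = [0, 11, 17, 3, 4, 5, 6, 7, 8, 2, 10, 14, 1, 13, 12, 15, 16, 18, 9]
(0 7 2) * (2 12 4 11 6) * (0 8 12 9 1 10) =[7, 10, 8, 3, 11, 5, 2, 9, 12, 1, 0, 6, 4] =(0 7 9 1 10)(2 8 12 4 11 6)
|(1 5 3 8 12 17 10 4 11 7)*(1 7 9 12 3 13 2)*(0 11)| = 28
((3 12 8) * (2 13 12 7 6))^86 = (2 12 3 6 13 8 7) = [0, 1, 12, 6, 4, 5, 13, 2, 7, 9, 10, 11, 3, 8]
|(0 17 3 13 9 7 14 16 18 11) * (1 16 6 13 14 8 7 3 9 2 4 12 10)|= |(0 17 9 3 14 6 13 2 4 12 10 1 16 18 11)(7 8)|= 30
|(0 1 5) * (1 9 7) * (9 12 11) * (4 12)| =8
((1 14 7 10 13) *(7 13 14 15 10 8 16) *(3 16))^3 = (1 14 15 13 10)(3 8 7 16) = [0, 14, 2, 8, 4, 5, 6, 16, 7, 9, 1, 11, 12, 10, 15, 13, 3]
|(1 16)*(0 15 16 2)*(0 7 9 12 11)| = |(0 15 16 1 2 7 9 12 11)| = 9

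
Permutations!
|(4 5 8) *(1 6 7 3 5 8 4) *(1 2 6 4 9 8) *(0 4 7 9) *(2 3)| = 10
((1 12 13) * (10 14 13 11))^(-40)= (1 11 14)(10 13 12)= [0, 11, 2, 3, 4, 5, 6, 7, 8, 9, 13, 14, 10, 12, 1]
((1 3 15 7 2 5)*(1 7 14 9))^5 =(15)(2 7 5) =[0, 1, 7, 3, 4, 2, 6, 5, 8, 9, 10, 11, 12, 13, 14, 15]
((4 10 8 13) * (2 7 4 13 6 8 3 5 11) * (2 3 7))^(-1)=[0, 1, 2, 11, 7, 3, 8, 10, 6, 9, 4, 5, 12, 13]=(13)(3 11 5)(4 7 10)(6 8)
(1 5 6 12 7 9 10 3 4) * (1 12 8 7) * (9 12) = (1 5 6 8 7 12)(3 4 9 10) = [0, 5, 2, 4, 9, 6, 8, 12, 7, 10, 3, 11, 1]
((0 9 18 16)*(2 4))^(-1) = (0 16 18 9)(2 4) = [16, 1, 4, 3, 2, 5, 6, 7, 8, 0, 10, 11, 12, 13, 14, 15, 18, 17, 9]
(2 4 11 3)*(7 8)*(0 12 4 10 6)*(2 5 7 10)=(0 12 4 11 3 5 7 8 10 6)=[12, 1, 2, 5, 11, 7, 0, 8, 10, 9, 6, 3, 4]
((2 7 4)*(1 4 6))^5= (7)= [0, 1, 2, 3, 4, 5, 6, 7]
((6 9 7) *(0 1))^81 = (9)(0 1) = [1, 0, 2, 3, 4, 5, 6, 7, 8, 9]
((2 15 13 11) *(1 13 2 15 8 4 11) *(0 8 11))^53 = (0 4 8)(1 13)(2 15 11) = [4, 13, 15, 3, 8, 5, 6, 7, 0, 9, 10, 2, 12, 1, 14, 11]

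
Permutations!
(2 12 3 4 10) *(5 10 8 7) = (2 12 3 4 8 7 5 10) = [0, 1, 12, 4, 8, 10, 6, 5, 7, 9, 2, 11, 3]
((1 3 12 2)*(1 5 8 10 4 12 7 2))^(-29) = (1 4 8 2 3 12 10 5 7) = [0, 4, 3, 12, 8, 7, 6, 1, 2, 9, 5, 11, 10]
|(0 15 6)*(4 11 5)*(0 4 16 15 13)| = 6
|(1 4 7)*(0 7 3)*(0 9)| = |(0 7 1 4 3 9)| = 6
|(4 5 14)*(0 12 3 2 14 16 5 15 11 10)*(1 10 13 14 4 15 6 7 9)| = |(0 12 3 2 4 6 7 9 1 10)(5 16)(11 13 14 15)| = 20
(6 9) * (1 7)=(1 7)(6 9)=[0, 7, 2, 3, 4, 5, 9, 1, 8, 6]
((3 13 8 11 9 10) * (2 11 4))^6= (2 8 3 9)(4 13 10 11)= [0, 1, 8, 9, 13, 5, 6, 7, 3, 2, 11, 4, 12, 10]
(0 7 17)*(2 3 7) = [2, 1, 3, 7, 4, 5, 6, 17, 8, 9, 10, 11, 12, 13, 14, 15, 16, 0] = (0 2 3 7 17)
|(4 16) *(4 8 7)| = 4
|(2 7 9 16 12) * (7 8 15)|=7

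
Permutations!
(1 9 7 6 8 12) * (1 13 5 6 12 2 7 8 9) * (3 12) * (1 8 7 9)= (1 8 2 9 7 3 12 13 5 6)= [0, 8, 9, 12, 4, 6, 1, 3, 2, 7, 10, 11, 13, 5]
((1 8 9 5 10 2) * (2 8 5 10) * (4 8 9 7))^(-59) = (1 5 2)(4 8 7)(9 10) = [0, 5, 1, 3, 8, 2, 6, 4, 7, 10, 9]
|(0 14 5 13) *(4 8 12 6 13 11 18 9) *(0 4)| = |(0 14 5 11 18 9)(4 8 12 6 13)| = 30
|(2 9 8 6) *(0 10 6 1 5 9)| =4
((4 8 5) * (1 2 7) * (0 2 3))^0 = (8) = [0, 1, 2, 3, 4, 5, 6, 7, 8]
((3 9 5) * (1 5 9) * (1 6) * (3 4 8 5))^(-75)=(9)=[0, 1, 2, 3, 4, 5, 6, 7, 8, 9]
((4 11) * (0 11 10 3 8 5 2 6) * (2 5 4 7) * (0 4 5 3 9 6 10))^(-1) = (0 4 6 9 10 2 7 11)(3 5 8) = [4, 1, 7, 5, 6, 8, 9, 11, 3, 10, 2, 0]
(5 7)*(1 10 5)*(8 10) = (1 8 10 5 7) = [0, 8, 2, 3, 4, 7, 6, 1, 10, 9, 5]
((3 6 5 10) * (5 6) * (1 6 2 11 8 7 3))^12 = (1 11 3)(2 7 10)(5 6 8) = [0, 11, 7, 1, 4, 6, 8, 10, 5, 9, 2, 3]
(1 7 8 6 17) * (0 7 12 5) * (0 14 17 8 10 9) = (0 7 10 9)(1 12 5 14 17)(6 8) = [7, 12, 2, 3, 4, 14, 8, 10, 6, 0, 9, 11, 5, 13, 17, 15, 16, 1]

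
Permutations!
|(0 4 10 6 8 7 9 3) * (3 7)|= 6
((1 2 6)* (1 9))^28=(9)=[0, 1, 2, 3, 4, 5, 6, 7, 8, 9]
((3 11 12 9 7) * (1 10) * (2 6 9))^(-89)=[0, 10, 9, 12, 4, 5, 7, 11, 8, 3, 1, 2, 6]=(1 10)(2 9 3 12 6 7 11)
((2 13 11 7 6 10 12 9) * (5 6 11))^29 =(2 13 5 6 10 12 9)(7 11) =[0, 1, 13, 3, 4, 6, 10, 11, 8, 2, 12, 7, 9, 5]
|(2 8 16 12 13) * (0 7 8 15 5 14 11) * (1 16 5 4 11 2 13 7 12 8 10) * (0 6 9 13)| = |(0 12 7 10 1 16 8 5 14 2 15 4 11 6 9 13)| = 16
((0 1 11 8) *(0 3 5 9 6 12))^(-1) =(0 12 6 9 5 3 8 11 1) =[12, 0, 2, 8, 4, 3, 9, 7, 11, 5, 10, 1, 6]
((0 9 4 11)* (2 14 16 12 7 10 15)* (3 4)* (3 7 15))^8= (0 9 7 10 3 4 11)(2 12 14 15 16)= [9, 1, 12, 4, 11, 5, 6, 10, 8, 7, 3, 0, 14, 13, 15, 16, 2]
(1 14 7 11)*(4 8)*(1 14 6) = (1 6)(4 8)(7 11 14) = [0, 6, 2, 3, 8, 5, 1, 11, 4, 9, 10, 14, 12, 13, 7]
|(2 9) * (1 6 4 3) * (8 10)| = |(1 6 4 3)(2 9)(8 10)| = 4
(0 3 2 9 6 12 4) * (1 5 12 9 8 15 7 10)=(0 3 2 8 15 7 10 1 5 12 4)(6 9)=[3, 5, 8, 2, 0, 12, 9, 10, 15, 6, 1, 11, 4, 13, 14, 7]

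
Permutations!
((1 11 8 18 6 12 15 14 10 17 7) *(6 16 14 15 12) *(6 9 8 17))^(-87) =(1 11 17 7)(6 16 9 14 8 10 18) =[0, 11, 2, 3, 4, 5, 16, 1, 10, 14, 18, 17, 12, 13, 8, 15, 9, 7, 6]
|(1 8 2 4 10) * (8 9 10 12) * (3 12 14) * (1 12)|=|(1 9 10 12 8 2 4 14 3)|=9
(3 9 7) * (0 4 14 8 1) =(0 4 14 8 1)(3 9 7) =[4, 0, 2, 9, 14, 5, 6, 3, 1, 7, 10, 11, 12, 13, 8]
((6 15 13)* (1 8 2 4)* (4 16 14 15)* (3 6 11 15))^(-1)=(1 4 6 3 14 16 2 8)(11 13 15)=[0, 4, 8, 14, 6, 5, 3, 7, 1, 9, 10, 13, 12, 15, 16, 11, 2]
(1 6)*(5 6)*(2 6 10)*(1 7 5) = (2 6 7 5 10) = [0, 1, 6, 3, 4, 10, 7, 5, 8, 9, 2]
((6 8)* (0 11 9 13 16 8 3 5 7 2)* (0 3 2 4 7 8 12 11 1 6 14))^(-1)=[14, 0, 6, 2, 7, 3, 1, 4, 5, 11, 10, 12, 16, 9, 8, 15, 13]=(0 14 8 5 3 2 6 1)(4 7)(9 11 12 16 13)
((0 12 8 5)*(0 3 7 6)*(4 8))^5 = [3, 1, 2, 4, 6, 12, 5, 8, 0, 9, 10, 11, 7] = (0 3 4 6 5 12 7 8)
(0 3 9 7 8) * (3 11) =(0 11 3 9 7 8) =[11, 1, 2, 9, 4, 5, 6, 8, 0, 7, 10, 3]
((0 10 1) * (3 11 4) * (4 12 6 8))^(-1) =(0 1 10)(3 4 8 6 12 11) =[1, 10, 2, 4, 8, 5, 12, 7, 6, 9, 0, 3, 11]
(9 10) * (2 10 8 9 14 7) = [0, 1, 10, 3, 4, 5, 6, 2, 9, 8, 14, 11, 12, 13, 7] = (2 10 14 7)(8 9)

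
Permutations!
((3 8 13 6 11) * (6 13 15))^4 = [0, 1, 2, 11, 4, 5, 15, 7, 3, 9, 10, 6, 12, 13, 14, 8] = (3 11 6 15 8)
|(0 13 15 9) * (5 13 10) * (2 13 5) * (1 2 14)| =8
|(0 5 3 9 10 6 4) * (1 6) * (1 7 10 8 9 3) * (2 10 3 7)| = |(0 5 1 6 4)(2 10)(3 7)(8 9)| = 10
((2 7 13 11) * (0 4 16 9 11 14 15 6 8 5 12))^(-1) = (0 12 5 8 6 15 14 13 7 2 11 9 16 4) = [12, 1, 11, 3, 0, 8, 15, 2, 6, 16, 10, 9, 5, 7, 13, 14, 4]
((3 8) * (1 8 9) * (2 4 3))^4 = (1 3 2)(4 8 9) = [0, 3, 1, 2, 8, 5, 6, 7, 9, 4]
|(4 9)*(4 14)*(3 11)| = |(3 11)(4 9 14)| = 6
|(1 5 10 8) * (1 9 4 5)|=5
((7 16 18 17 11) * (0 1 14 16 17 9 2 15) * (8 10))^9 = (0 1 14 16 18 9 2 15)(8 10) = [1, 14, 15, 3, 4, 5, 6, 7, 10, 2, 8, 11, 12, 13, 16, 0, 18, 17, 9]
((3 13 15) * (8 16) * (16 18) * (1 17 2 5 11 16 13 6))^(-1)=[0, 6, 17, 15, 4, 2, 3, 7, 16, 9, 10, 5, 12, 18, 14, 13, 11, 1, 8]=(1 6 3 15 13 18 8 16 11 5 2 17)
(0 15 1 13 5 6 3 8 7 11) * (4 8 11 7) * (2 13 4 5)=[15, 4, 13, 11, 8, 6, 3, 7, 5, 9, 10, 0, 12, 2, 14, 1]=(0 15 1 4 8 5 6 3 11)(2 13)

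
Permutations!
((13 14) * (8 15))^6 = (15) = [0, 1, 2, 3, 4, 5, 6, 7, 8, 9, 10, 11, 12, 13, 14, 15]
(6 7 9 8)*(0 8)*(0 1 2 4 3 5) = (0 8 6 7 9 1 2 4 3 5) = [8, 2, 4, 5, 3, 0, 7, 9, 6, 1]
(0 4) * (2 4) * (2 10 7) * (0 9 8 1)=[10, 0, 4, 3, 9, 5, 6, 2, 1, 8, 7]=(0 10 7 2 4 9 8 1)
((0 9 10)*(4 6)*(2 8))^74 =(0 10 9) =[10, 1, 2, 3, 4, 5, 6, 7, 8, 0, 9]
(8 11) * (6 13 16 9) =(6 13 16 9)(8 11) =[0, 1, 2, 3, 4, 5, 13, 7, 11, 6, 10, 8, 12, 16, 14, 15, 9]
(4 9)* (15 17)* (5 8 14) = (4 9)(5 8 14)(15 17) = [0, 1, 2, 3, 9, 8, 6, 7, 14, 4, 10, 11, 12, 13, 5, 17, 16, 15]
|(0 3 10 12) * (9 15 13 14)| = |(0 3 10 12)(9 15 13 14)| = 4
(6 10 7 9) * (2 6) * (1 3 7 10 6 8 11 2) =[0, 3, 8, 7, 4, 5, 6, 9, 11, 1, 10, 2] =(1 3 7 9)(2 8 11)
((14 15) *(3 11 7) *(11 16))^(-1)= [0, 1, 2, 7, 4, 5, 6, 11, 8, 9, 10, 16, 12, 13, 15, 14, 3]= (3 7 11 16)(14 15)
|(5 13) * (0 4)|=2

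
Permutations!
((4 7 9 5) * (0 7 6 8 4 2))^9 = [2, 1, 5, 3, 4, 9, 6, 0, 8, 7] = (0 2 5 9 7)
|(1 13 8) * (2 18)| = |(1 13 8)(2 18)| = 6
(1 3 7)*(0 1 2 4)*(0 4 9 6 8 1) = [0, 3, 9, 7, 4, 5, 8, 2, 1, 6] = (1 3 7 2 9 6 8)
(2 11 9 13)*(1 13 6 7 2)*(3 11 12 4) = (1 13)(2 12 4 3 11 9 6 7) = [0, 13, 12, 11, 3, 5, 7, 2, 8, 6, 10, 9, 4, 1]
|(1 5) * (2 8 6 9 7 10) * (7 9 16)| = 6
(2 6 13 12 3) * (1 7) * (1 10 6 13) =(1 7 10 6)(2 13 12 3) =[0, 7, 13, 2, 4, 5, 1, 10, 8, 9, 6, 11, 3, 12]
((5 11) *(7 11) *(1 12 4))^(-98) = (1 12 4)(5 7 11) = [0, 12, 2, 3, 1, 7, 6, 11, 8, 9, 10, 5, 4]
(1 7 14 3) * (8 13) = (1 7 14 3)(8 13) = [0, 7, 2, 1, 4, 5, 6, 14, 13, 9, 10, 11, 12, 8, 3]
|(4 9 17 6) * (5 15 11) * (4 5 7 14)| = 9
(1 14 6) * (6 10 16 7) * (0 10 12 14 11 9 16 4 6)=[10, 11, 2, 3, 6, 5, 1, 0, 8, 16, 4, 9, 14, 13, 12, 15, 7]=(0 10 4 6 1 11 9 16 7)(12 14)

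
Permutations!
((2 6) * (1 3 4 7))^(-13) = (1 7 4 3)(2 6) = [0, 7, 6, 1, 3, 5, 2, 4]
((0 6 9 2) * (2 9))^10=(9)(0 6 2)=[6, 1, 0, 3, 4, 5, 2, 7, 8, 9]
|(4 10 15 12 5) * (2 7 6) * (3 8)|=30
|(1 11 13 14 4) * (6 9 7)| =15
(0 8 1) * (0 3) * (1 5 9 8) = (0 1 3)(5 9 8) = [1, 3, 2, 0, 4, 9, 6, 7, 5, 8]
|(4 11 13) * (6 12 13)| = 5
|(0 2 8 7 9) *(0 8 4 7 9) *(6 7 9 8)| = |(0 2 4 9 6 7)| = 6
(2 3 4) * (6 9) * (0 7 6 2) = (0 7 6 9 2 3 4) = [7, 1, 3, 4, 0, 5, 9, 6, 8, 2]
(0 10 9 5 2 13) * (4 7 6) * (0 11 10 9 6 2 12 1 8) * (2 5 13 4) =(0 9 13 11 10 6 2 4 7 5 12 1 8) =[9, 8, 4, 3, 7, 12, 2, 5, 0, 13, 6, 10, 1, 11]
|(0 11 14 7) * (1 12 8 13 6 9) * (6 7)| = 10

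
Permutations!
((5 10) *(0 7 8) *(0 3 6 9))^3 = (0 3)(5 10)(6 7)(8 9) = [3, 1, 2, 0, 4, 10, 7, 6, 9, 8, 5]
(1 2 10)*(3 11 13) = [0, 2, 10, 11, 4, 5, 6, 7, 8, 9, 1, 13, 12, 3] = (1 2 10)(3 11 13)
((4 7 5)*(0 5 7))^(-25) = (7)(0 4 5) = [4, 1, 2, 3, 5, 0, 6, 7]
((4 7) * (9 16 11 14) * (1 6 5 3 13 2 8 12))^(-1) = (1 12 8 2 13 3 5 6)(4 7)(9 14 11 16) = [0, 12, 13, 5, 7, 6, 1, 4, 2, 14, 10, 16, 8, 3, 11, 15, 9]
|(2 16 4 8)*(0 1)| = |(0 1)(2 16 4 8)| = 4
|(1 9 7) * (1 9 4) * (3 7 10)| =4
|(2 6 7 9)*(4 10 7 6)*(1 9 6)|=7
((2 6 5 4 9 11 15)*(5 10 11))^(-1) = (2 15 11 10 6)(4 5 9) = [0, 1, 15, 3, 5, 9, 2, 7, 8, 4, 6, 10, 12, 13, 14, 11]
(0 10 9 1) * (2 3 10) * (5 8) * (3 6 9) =(0 2 6 9 1)(3 10)(5 8) =[2, 0, 6, 10, 4, 8, 9, 7, 5, 1, 3]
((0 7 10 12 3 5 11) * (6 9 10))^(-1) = (0 11 5 3 12 10 9 6 7) = [11, 1, 2, 12, 4, 3, 7, 0, 8, 6, 9, 5, 10]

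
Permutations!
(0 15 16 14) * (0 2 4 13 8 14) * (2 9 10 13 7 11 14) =(0 15 16)(2 4 7 11 14 9 10 13 8) =[15, 1, 4, 3, 7, 5, 6, 11, 2, 10, 13, 14, 12, 8, 9, 16, 0]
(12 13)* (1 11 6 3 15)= (1 11 6 3 15)(12 13)= [0, 11, 2, 15, 4, 5, 3, 7, 8, 9, 10, 6, 13, 12, 14, 1]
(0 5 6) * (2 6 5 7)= (0 7 2 6)= [7, 1, 6, 3, 4, 5, 0, 2]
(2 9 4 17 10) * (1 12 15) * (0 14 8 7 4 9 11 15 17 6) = (0 14 8 7 4 6)(1 12 17 10 2 11 15) = [14, 12, 11, 3, 6, 5, 0, 4, 7, 9, 2, 15, 17, 13, 8, 1, 16, 10]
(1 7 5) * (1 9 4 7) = (4 7 5 9) = [0, 1, 2, 3, 7, 9, 6, 5, 8, 4]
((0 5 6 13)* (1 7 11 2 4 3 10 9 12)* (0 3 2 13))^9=(1 7 11 13 3 10 9 12)(2 4)=[0, 7, 4, 10, 2, 5, 6, 11, 8, 12, 9, 13, 1, 3]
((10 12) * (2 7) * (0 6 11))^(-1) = (0 11 6)(2 7)(10 12) = [11, 1, 7, 3, 4, 5, 0, 2, 8, 9, 12, 6, 10]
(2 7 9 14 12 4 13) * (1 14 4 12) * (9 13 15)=[0, 14, 7, 3, 15, 5, 6, 13, 8, 4, 10, 11, 12, 2, 1, 9]=(1 14)(2 7 13)(4 15 9)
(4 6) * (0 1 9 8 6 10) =[1, 9, 2, 3, 10, 5, 4, 7, 6, 8, 0] =(0 1 9 8 6 4 10)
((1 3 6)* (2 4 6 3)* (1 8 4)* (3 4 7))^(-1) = [0, 2, 1, 7, 3, 5, 4, 8, 6] = (1 2)(3 7 8 6 4)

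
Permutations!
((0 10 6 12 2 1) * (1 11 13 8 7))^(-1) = [1, 7, 12, 3, 4, 5, 10, 8, 13, 9, 0, 2, 6, 11] = (0 1 7 8 13 11 2 12 6 10)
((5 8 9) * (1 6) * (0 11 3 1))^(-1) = (0 6 1 3 11)(5 9 8) = [6, 3, 2, 11, 4, 9, 1, 7, 5, 8, 10, 0]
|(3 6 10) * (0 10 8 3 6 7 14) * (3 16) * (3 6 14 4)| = 3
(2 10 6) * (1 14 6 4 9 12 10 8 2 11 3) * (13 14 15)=(1 15 13 14 6 11 3)(2 8)(4 9 12 10)=[0, 15, 8, 1, 9, 5, 11, 7, 2, 12, 4, 3, 10, 14, 6, 13]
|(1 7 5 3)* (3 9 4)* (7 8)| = 7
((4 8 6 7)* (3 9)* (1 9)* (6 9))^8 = [0, 6, 2, 1, 8, 5, 7, 4, 9, 3] = (1 6 7 4 8 9 3)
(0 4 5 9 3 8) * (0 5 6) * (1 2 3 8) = [4, 2, 3, 1, 6, 9, 0, 7, 5, 8] = (0 4 6)(1 2 3)(5 9 8)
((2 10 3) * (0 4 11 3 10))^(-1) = [2, 1, 3, 11, 0, 5, 6, 7, 8, 9, 10, 4] = (0 2 3 11 4)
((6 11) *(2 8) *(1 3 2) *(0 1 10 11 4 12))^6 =[11, 6, 12, 4, 8, 5, 2, 7, 0, 9, 1, 3, 10] =(0 11 3 4 8)(1 6 2 12 10)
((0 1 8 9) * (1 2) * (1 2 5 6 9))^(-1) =[9, 8, 2, 3, 4, 0, 5, 7, 1, 6] =(0 9 6 5)(1 8)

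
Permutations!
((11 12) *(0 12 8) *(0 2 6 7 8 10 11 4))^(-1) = (0 4 12)(2 8 7 6)(10 11) = [4, 1, 8, 3, 12, 5, 2, 6, 7, 9, 11, 10, 0]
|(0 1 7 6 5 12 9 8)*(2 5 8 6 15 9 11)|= |(0 1 7 15 9 6 8)(2 5 12 11)|= 28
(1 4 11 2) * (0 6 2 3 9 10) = (0 6 2 1 4 11 3 9 10) = [6, 4, 1, 9, 11, 5, 2, 7, 8, 10, 0, 3]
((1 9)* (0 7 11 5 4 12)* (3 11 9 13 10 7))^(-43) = (0 12 4 5 11 3)(1 10 9 13 7) = [12, 10, 2, 0, 5, 11, 6, 1, 8, 13, 9, 3, 4, 7]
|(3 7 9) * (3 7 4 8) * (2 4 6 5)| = 6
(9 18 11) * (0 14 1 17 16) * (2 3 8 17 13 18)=(0 14 1 13 18 11 9 2 3 8 17 16)=[14, 13, 3, 8, 4, 5, 6, 7, 17, 2, 10, 9, 12, 18, 1, 15, 0, 16, 11]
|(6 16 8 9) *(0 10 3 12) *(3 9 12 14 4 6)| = |(0 10 9 3 14 4 6 16 8 12)| = 10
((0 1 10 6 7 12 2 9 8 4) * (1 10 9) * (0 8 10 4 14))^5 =[4, 12, 7, 3, 8, 5, 9, 10, 14, 2, 1, 11, 6, 13, 0] =(0 4 8 14)(1 12 6 9 2 7 10)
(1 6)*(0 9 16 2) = [9, 6, 0, 3, 4, 5, 1, 7, 8, 16, 10, 11, 12, 13, 14, 15, 2] = (0 9 16 2)(1 6)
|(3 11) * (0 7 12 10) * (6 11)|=|(0 7 12 10)(3 6 11)|=12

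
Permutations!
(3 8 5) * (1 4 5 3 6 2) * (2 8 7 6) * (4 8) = (1 8 3 7 6 4 5 2) = [0, 8, 1, 7, 5, 2, 4, 6, 3]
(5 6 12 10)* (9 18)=(5 6 12 10)(9 18)=[0, 1, 2, 3, 4, 6, 12, 7, 8, 18, 5, 11, 10, 13, 14, 15, 16, 17, 9]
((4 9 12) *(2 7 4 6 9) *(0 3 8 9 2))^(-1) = (0 4 7 2 6 12 9 8 3) = [4, 1, 6, 0, 7, 5, 12, 2, 3, 8, 10, 11, 9]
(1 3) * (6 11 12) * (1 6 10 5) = [0, 3, 2, 6, 4, 1, 11, 7, 8, 9, 5, 12, 10] = (1 3 6 11 12 10 5)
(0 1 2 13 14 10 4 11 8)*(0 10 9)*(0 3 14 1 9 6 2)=(0 9 3 14 6 2 13 1)(4 11 8 10)=[9, 0, 13, 14, 11, 5, 2, 7, 10, 3, 4, 8, 12, 1, 6]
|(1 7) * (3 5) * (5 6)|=6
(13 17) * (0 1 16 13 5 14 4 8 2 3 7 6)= [1, 16, 3, 7, 8, 14, 0, 6, 2, 9, 10, 11, 12, 17, 4, 15, 13, 5]= (0 1 16 13 17 5 14 4 8 2 3 7 6)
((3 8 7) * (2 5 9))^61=(2 5 9)(3 8 7)=[0, 1, 5, 8, 4, 9, 6, 3, 7, 2]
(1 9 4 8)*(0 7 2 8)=(0 7 2 8 1 9 4)=[7, 9, 8, 3, 0, 5, 6, 2, 1, 4]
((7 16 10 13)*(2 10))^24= (2 16 7 13 10)= [0, 1, 16, 3, 4, 5, 6, 13, 8, 9, 2, 11, 12, 10, 14, 15, 7]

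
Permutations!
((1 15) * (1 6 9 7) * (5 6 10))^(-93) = (1 9 5 15 7 6 10) = [0, 9, 2, 3, 4, 15, 10, 6, 8, 5, 1, 11, 12, 13, 14, 7]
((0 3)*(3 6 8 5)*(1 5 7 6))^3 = (8)(0 3 5 1) = [3, 0, 2, 5, 4, 1, 6, 7, 8]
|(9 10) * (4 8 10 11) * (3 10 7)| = 7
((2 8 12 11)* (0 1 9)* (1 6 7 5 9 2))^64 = [9, 11, 1, 3, 4, 7, 0, 6, 2, 5, 10, 12, 8] = (0 9 5 7 6)(1 11 12 8 2)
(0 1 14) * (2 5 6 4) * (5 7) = [1, 14, 7, 3, 2, 6, 4, 5, 8, 9, 10, 11, 12, 13, 0] = (0 1 14)(2 7 5 6 4)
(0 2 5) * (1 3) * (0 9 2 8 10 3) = (0 8 10 3 1)(2 5 9) = [8, 0, 5, 1, 4, 9, 6, 7, 10, 2, 3]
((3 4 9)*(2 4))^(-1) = (2 3 9 4) = [0, 1, 3, 9, 2, 5, 6, 7, 8, 4]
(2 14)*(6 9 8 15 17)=(2 14)(6 9 8 15 17)=[0, 1, 14, 3, 4, 5, 9, 7, 15, 8, 10, 11, 12, 13, 2, 17, 16, 6]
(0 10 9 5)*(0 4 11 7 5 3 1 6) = [10, 6, 2, 1, 11, 4, 0, 5, 8, 3, 9, 7] = (0 10 9 3 1 6)(4 11 7 5)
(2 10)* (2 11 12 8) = (2 10 11 12 8) = [0, 1, 10, 3, 4, 5, 6, 7, 2, 9, 11, 12, 8]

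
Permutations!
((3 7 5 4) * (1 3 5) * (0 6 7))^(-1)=[3, 7, 2, 1, 5, 4, 0, 6]=(0 3 1 7 6)(4 5)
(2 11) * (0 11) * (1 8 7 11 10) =(0 10 1 8 7 11 2) =[10, 8, 0, 3, 4, 5, 6, 11, 7, 9, 1, 2]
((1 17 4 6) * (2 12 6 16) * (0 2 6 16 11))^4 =(0 6 11 16 4 12 17 2 1) =[6, 0, 1, 3, 12, 5, 11, 7, 8, 9, 10, 16, 17, 13, 14, 15, 4, 2]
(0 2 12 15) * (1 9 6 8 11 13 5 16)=(0 2 12 15)(1 9 6 8 11 13 5 16)=[2, 9, 12, 3, 4, 16, 8, 7, 11, 6, 10, 13, 15, 5, 14, 0, 1]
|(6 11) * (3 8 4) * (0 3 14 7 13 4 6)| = |(0 3 8 6 11)(4 14 7 13)| = 20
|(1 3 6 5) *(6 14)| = |(1 3 14 6 5)| = 5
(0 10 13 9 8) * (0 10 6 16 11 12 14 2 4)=(0 6 16 11 12 14 2 4)(8 10 13 9)=[6, 1, 4, 3, 0, 5, 16, 7, 10, 8, 13, 12, 14, 9, 2, 15, 11]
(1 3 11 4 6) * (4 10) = [0, 3, 2, 11, 6, 5, 1, 7, 8, 9, 4, 10] = (1 3 11 10 4 6)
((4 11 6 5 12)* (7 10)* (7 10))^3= (4 5 11 12 6)= [0, 1, 2, 3, 5, 11, 4, 7, 8, 9, 10, 12, 6]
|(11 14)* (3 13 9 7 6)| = |(3 13 9 7 6)(11 14)| = 10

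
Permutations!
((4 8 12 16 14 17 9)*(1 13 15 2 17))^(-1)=(1 14 16 12 8 4 9 17 2 15 13)=[0, 14, 15, 3, 9, 5, 6, 7, 4, 17, 10, 11, 8, 1, 16, 13, 12, 2]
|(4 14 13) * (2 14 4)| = |(2 14 13)| = 3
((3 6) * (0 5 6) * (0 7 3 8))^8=(8)=[0, 1, 2, 3, 4, 5, 6, 7, 8]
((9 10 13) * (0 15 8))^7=[15, 1, 2, 3, 4, 5, 6, 7, 0, 10, 13, 11, 12, 9, 14, 8]=(0 15 8)(9 10 13)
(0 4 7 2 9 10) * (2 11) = (0 4 7 11 2 9 10) = [4, 1, 9, 3, 7, 5, 6, 11, 8, 10, 0, 2]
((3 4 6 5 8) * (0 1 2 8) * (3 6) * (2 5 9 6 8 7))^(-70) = [5, 0, 2, 3, 4, 1, 6, 7, 8, 9] = (9)(0 5 1)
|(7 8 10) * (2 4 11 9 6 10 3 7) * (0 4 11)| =|(0 4)(2 11 9 6 10)(3 7 8)| =30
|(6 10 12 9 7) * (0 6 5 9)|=|(0 6 10 12)(5 9 7)|=12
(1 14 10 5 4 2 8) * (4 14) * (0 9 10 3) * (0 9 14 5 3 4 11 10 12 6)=(0 14 4 2 8 1 11 10 3 9 12 6)=[14, 11, 8, 9, 2, 5, 0, 7, 1, 12, 3, 10, 6, 13, 4]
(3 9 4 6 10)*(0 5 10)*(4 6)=[5, 1, 2, 9, 4, 10, 0, 7, 8, 6, 3]=(0 5 10 3 9 6)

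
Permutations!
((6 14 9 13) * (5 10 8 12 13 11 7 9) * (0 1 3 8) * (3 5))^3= (0 10 5 1)(3 13)(6 8)(12 14)= [10, 0, 2, 13, 4, 1, 8, 7, 6, 9, 5, 11, 14, 3, 12]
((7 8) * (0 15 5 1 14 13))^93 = (0 1)(5 13)(7 8)(14 15) = [1, 0, 2, 3, 4, 13, 6, 8, 7, 9, 10, 11, 12, 5, 15, 14]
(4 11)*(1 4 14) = (1 4 11 14) = [0, 4, 2, 3, 11, 5, 6, 7, 8, 9, 10, 14, 12, 13, 1]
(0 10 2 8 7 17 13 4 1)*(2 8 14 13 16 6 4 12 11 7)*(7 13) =(0 10 8 2 14 7 17 16 6 4 1)(11 13 12) =[10, 0, 14, 3, 1, 5, 4, 17, 2, 9, 8, 13, 11, 12, 7, 15, 6, 16]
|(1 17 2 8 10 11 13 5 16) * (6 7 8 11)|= |(1 17 2 11 13 5 16)(6 7 8 10)|= 28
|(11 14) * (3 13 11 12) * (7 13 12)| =|(3 12)(7 13 11 14)| =4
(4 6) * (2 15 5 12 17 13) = [0, 1, 15, 3, 6, 12, 4, 7, 8, 9, 10, 11, 17, 2, 14, 5, 16, 13] = (2 15 5 12 17 13)(4 6)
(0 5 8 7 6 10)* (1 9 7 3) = (0 5 8 3 1 9 7 6 10) = [5, 9, 2, 1, 4, 8, 10, 6, 3, 7, 0]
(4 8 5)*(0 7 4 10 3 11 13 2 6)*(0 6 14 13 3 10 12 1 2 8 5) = (0 7 4 5 12 1 2 14 13 8)(3 11) = [7, 2, 14, 11, 5, 12, 6, 4, 0, 9, 10, 3, 1, 8, 13]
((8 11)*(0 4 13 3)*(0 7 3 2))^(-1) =(0 2 13 4)(3 7)(8 11) =[2, 1, 13, 7, 0, 5, 6, 3, 11, 9, 10, 8, 12, 4]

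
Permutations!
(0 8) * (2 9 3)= (0 8)(2 9 3)= [8, 1, 9, 2, 4, 5, 6, 7, 0, 3]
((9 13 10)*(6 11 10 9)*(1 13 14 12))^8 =(1 14 13 12 9)(6 10 11) =[0, 14, 2, 3, 4, 5, 10, 7, 8, 1, 11, 6, 9, 12, 13]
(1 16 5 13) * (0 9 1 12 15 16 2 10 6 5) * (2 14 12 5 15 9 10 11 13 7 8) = (0 10 6 15 16)(1 14 12 9)(2 11 13 5 7 8) = [10, 14, 11, 3, 4, 7, 15, 8, 2, 1, 6, 13, 9, 5, 12, 16, 0]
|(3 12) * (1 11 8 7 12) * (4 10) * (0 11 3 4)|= |(0 11 8 7 12 4 10)(1 3)|= 14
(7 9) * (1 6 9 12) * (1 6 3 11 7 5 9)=(1 3 11 7 12 6)(5 9)=[0, 3, 2, 11, 4, 9, 1, 12, 8, 5, 10, 7, 6]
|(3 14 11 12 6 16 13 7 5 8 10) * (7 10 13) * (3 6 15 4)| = |(3 14 11 12 15 4)(5 8 13 10 6 16 7)| = 42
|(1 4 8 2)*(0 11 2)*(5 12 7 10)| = |(0 11 2 1 4 8)(5 12 7 10)| = 12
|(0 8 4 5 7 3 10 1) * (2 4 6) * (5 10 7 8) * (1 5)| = |(0 1)(2 4 10 5 8 6)(3 7)| = 6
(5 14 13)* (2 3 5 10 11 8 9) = [0, 1, 3, 5, 4, 14, 6, 7, 9, 2, 11, 8, 12, 10, 13] = (2 3 5 14 13 10 11 8 9)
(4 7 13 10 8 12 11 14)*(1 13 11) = (1 13 10 8 12)(4 7 11 14) = [0, 13, 2, 3, 7, 5, 6, 11, 12, 9, 8, 14, 1, 10, 4]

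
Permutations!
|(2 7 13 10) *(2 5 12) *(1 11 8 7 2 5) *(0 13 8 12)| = 14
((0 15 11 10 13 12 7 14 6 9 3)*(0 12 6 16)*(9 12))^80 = [0, 1, 2, 3, 4, 5, 6, 7, 8, 9, 10, 11, 12, 13, 14, 15, 16] = (16)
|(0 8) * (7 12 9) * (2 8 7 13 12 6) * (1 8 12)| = 9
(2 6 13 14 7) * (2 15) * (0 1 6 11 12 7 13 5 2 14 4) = (0 1 6 5 2 11 12 7 15 14 13 4) = [1, 6, 11, 3, 0, 2, 5, 15, 8, 9, 10, 12, 7, 4, 13, 14]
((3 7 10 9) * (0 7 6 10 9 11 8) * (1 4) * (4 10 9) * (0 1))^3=[0, 8, 2, 3, 4, 5, 6, 7, 11, 9, 1, 10]=(1 8 11 10)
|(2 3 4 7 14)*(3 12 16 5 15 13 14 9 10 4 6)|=28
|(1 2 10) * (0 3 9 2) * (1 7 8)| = 8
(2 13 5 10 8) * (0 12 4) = (0 12 4)(2 13 5 10 8) = [12, 1, 13, 3, 0, 10, 6, 7, 2, 9, 8, 11, 4, 5]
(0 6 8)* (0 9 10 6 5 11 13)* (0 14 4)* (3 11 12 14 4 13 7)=(0 5 12 14 13 4)(3 11 7)(6 8 9 10)=[5, 1, 2, 11, 0, 12, 8, 3, 9, 10, 6, 7, 14, 4, 13]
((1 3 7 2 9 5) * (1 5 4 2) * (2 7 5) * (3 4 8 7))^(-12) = (1 2)(3 8)(4 9)(5 7) = [0, 2, 1, 8, 9, 7, 6, 5, 3, 4]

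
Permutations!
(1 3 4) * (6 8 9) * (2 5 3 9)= [0, 9, 5, 4, 1, 3, 8, 7, 2, 6]= (1 9 6 8 2 5 3 4)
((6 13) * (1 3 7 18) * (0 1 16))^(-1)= (0 16 18 7 3 1)(6 13)= [16, 0, 2, 1, 4, 5, 13, 3, 8, 9, 10, 11, 12, 6, 14, 15, 18, 17, 7]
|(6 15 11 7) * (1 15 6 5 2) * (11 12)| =7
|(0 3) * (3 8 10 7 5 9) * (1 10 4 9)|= |(0 8 4 9 3)(1 10 7 5)|= 20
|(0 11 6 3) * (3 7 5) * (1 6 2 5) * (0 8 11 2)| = |(0 2 5 3 8 11)(1 6 7)| = 6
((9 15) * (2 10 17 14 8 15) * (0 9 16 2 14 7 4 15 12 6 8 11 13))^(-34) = (0 9 14 11 13)(2 10 17 7 4 15 16)(6 12 8) = [9, 1, 10, 3, 15, 5, 12, 4, 6, 14, 17, 13, 8, 0, 11, 16, 2, 7]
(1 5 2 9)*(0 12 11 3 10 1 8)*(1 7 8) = (0 12 11 3 10 7 8)(1 5 2 9) = [12, 5, 9, 10, 4, 2, 6, 8, 0, 1, 7, 3, 11]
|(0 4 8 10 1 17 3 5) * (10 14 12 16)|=11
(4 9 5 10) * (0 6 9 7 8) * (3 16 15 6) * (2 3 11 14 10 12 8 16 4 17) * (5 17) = (0 11 14 10 5 12 8)(2 3 4 7 16 15 6 9 17) = [11, 1, 3, 4, 7, 12, 9, 16, 0, 17, 5, 14, 8, 13, 10, 6, 15, 2]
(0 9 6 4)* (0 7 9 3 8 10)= (0 3 8 10)(4 7 9 6)= [3, 1, 2, 8, 7, 5, 4, 9, 10, 6, 0]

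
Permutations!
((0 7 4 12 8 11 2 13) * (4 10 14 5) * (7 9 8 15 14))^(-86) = (0 2 8)(4 5 14 15 12)(9 13 11) = [2, 1, 8, 3, 5, 14, 6, 7, 0, 13, 10, 9, 4, 11, 15, 12]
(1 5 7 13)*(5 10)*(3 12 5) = (1 10 3 12 5 7 13) = [0, 10, 2, 12, 4, 7, 6, 13, 8, 9, 3, 11, 5, 1]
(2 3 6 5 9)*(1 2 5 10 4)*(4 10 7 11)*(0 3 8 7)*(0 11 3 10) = (0 10)(1 2 8 7 3 6 11 4)(5 9) = [10, 2, 8, 6, 1, 9, 11, 3, 7, 5, 0, 4]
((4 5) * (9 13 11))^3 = (13)(4 5) = [0, 1, 2, 3, 5, 4, 6, 7, 8, 9, 10, 11, 12, 13]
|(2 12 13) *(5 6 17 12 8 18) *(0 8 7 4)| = 11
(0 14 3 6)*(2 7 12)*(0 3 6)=[14, 1, 7, 0, 4, 5, 3, 12, 8, 9, 10, 11, 2, 13, 6]=(0 14 6 3)(2 7 12)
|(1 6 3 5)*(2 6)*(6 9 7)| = 7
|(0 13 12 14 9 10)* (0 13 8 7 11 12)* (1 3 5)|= 9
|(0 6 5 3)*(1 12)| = |(0 6 5 3)(1 12)| = 4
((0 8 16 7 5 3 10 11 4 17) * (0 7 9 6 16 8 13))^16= (3 11 17 5 10 4 7)(6 16 9)= [0, 1, 2, 11, 7, 10, 16, 3, 8, 6, 4, 17, 12, 13, 14, 15, 9, 5]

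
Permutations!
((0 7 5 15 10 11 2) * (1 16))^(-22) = (16)(0 2 11 10 15 5 7) = [2, 1, 11, 3, 4, 7, 6, 0, 8, 9, 15, 10, 12, 13, 14, 5, 16]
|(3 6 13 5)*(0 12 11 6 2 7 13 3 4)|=|(0 12 11 6 3 2 7 13 5 4)|=10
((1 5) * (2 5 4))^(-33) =(1 5 2 4) =[0, 5, 4, 3, 1, 2]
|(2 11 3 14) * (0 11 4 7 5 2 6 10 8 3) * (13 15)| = 20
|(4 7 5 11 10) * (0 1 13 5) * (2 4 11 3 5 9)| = |(0 1 13 9 2 4 7)(3 5)(10 11)| = 14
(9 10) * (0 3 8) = [3, 1, 2, 8, 4, 5, 6, 7, 0, 10, 9] = (0 3 8)(9 10)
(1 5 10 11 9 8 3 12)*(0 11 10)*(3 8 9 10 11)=(0 3 12 1 5)(10 11)=[3, 5, 2, 12, 4, 0, 6, 7, 8, 9, 11, 10, 1]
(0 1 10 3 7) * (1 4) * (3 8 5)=(0 4 1 10 8 5 3 7)=[4, 10, 2, 7, 1, 3, 6, 0, 5, 9, 8]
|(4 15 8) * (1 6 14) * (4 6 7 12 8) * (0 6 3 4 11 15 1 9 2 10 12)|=|(0 6 14 9 2 10 12 8 3 4 1 7)(11 15)|=12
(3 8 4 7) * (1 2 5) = (1 2 5)(3 8 4 7) = [0, 2, 5, 8, 7, 1, 6, 3, 4]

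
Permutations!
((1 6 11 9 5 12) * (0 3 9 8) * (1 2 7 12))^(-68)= (0 1)(2 7 12)(3 6)(5 8)(9 11)= [1, 0, 7, 6, 4, 8, 3, 12, 5, 11, 10, 9, 2]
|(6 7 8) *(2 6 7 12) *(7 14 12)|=6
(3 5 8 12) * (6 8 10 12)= [0, 1, 2, 5, 4, 10, 8, 7, 6, 9, 12, 11, 3]= (3 5 10 12)(6 8)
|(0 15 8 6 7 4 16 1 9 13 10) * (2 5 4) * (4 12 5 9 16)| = 18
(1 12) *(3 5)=(1 12)(3 5)=[0, 12, 2, 5, 4, 3, 6, 7, 8, 9, 10, 11, 1]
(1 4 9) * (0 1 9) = (9)(0 1 4) = [1, 4, 2, 3, 0, 5, 6, 7, 8, 9]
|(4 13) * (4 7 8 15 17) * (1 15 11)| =|(1 15 17 4 13 7 8 11)| =8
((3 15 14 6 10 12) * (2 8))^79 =(2 8)(3 15 14 6 10 12) =[0, 1, 8, 15, 4, 5, 10, 7, 2, 9, 12, 11, 3, 13, 6, 14]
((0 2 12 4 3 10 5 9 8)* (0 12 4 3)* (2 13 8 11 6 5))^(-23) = (0 13 8 12 3 10 2 4)(5 9 11 6) = [13, 1, 4, 10, 0, 9, 5, 7, 12, 11, 2, 6, 3, 8]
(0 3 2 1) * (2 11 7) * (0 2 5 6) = (0 3 11 7 5 6)(1 2) = [3, 2, 1, 11, 4, 6, 0, 5, 8, 9, 10, 7]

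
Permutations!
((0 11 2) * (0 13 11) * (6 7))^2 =(2 11 13) =[0, 1, 11, 3, 4, 5, 6, 7, 8, 9, 10, 13, 12, 2]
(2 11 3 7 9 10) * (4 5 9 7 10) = (2 11 3 10)(4 5 9) = [0, 1, 11, 10, 5, 9, 6, 7, 8, 4, 2, 3]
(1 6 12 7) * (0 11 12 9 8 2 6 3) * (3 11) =[3, 11, 6, 0, 4, 5, 9, 1, 2, 8, 10, 12, 7] =(0 3)(1 11 12 7)(2 6 9 8)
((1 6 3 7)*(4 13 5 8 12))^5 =(13)(1 6 3 7) =[0, 6, 2, 7, 4, 5, 3, 1, 8, 9, 10, 11, 12, 13]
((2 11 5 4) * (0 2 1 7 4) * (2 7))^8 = [7, 2, 11, 3, 1, 0, 6, 4, 8, 9, 10, 5] = (0 7 4 1 2 11 5)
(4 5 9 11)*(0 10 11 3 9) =(0 10 11 4 5)(3 9) =[10, 1, 2, 9, 5, 0, 6, 7, 8, 3, 11, 4]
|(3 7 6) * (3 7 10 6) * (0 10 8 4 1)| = 8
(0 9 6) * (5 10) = (0 9 6)(5 10) = [9, 1, 2, 3, 4, 10, 0, 7, 8, 6, 5]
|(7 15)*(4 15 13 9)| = 5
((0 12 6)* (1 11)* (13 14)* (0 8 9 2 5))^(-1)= [5, 11, 9, 3, 4, 2, 12, 7, 6, 8, 10, 1, 0, 14, 13]= (0 5 2 9 8 6 12)(1 11)(13 14)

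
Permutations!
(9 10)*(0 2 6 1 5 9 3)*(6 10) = (0 2 10 3)(1 5 9 6) = [2, 5, 10, 0, 4, 9, 1, 7, 8, 6, 3]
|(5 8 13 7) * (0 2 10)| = |(0 2 10)(5 8 13 7)| = 12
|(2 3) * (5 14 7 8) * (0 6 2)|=|(0 6 2 3)(5 14 7 8)|=4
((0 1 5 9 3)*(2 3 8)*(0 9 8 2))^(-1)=(0 8 5 1)(2 9 3)=[8, 0, 9, 2, 4, 1, 6, 7, 5, 3]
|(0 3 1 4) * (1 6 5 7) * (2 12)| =14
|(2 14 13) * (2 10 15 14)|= 4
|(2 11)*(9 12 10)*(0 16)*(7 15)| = 6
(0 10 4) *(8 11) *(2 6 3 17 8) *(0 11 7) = [10, 1, 6, 17, 11, 5, 3, 0, 7, 9, 4, 2, 12, 13, 14, 15, 16, 8] = (0 10 4 11 2 6 3 17 8 7)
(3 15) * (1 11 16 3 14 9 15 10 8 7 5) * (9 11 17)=(1 17 9 15 14 11 16 3 10 8 7 5)=[0, 17, 2, 10, 4, 1, 6, 5, 7, 15, 8, 16, 12, 13, 11, 14, 3, 9]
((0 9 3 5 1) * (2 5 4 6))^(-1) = (0 1 5 2 6 4 3 9) = [1, 5, 6, 9, 3, 2, 4, 7, 8, 0]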